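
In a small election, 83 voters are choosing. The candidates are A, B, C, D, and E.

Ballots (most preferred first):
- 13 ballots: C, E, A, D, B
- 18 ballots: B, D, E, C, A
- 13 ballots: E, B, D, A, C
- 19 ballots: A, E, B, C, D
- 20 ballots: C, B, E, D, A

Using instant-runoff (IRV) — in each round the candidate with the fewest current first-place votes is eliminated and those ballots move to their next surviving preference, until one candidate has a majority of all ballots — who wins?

B

Round 1: A 19, B 18, C 33, D 0, E 13. D eliminated.
Round 2: A 19, B 18, C 33, E 13. E eliminated.
Round 3: A 19, B 31, C 33. A eliminated.
Round 4: B 50, C 33. B has a majority (≥42).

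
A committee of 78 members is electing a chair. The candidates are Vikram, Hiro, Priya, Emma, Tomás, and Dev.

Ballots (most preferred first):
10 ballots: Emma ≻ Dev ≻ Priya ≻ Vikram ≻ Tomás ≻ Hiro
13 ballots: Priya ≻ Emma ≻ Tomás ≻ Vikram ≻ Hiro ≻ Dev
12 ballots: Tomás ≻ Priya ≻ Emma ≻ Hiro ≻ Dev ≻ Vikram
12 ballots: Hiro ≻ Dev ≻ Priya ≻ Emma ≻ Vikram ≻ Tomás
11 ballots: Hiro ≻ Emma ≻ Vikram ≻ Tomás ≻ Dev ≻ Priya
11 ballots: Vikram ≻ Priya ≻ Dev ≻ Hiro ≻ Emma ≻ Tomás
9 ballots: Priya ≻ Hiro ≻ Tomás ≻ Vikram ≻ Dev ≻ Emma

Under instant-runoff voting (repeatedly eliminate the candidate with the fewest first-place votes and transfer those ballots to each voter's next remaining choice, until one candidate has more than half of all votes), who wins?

Round 1: Vikram 11, Hiro 23, Priya 22, Emma 10, Tomás 12, Dev 0. Dev eliminated.
Round 2: Vikram 11, Hiro 23, Priya 22, Emma 10, Tomás 12. Emma eliminated.
Round 3: Vikram 11, Hiro 23, Priya 32, Tomás 12. Vikram eliminated.
Round 4: Hiro 23, Priya 43, Tomás 12. Priya has a majority (≥40).

Priya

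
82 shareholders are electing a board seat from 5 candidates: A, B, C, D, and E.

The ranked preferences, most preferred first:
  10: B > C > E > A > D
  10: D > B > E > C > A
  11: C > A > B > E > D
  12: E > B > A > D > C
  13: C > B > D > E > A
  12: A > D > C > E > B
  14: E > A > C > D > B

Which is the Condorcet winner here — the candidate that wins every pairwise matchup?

C vs A: 44–38
C vs B: 50–32
C vs D: 48–34
C vs E: 46–36
C beats every other candidate.

C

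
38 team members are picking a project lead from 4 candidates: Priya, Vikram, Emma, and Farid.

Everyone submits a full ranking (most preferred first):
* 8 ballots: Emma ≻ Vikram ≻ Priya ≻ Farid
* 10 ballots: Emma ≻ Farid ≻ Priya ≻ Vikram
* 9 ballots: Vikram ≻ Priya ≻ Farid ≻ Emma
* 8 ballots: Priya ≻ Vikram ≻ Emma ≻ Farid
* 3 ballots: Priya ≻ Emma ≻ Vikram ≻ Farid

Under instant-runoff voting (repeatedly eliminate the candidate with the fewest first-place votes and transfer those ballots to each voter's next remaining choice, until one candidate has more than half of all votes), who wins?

Priya

Round 1: Priya 11, Vikram 9, Emma 18, Farid 0. Farid eliminated.
Round 2: Priya 11, Vikram 9, Emma 18. Vikram eliminated.
Round 3: Priya 20, Emma 18. Priya has a majority (≥20).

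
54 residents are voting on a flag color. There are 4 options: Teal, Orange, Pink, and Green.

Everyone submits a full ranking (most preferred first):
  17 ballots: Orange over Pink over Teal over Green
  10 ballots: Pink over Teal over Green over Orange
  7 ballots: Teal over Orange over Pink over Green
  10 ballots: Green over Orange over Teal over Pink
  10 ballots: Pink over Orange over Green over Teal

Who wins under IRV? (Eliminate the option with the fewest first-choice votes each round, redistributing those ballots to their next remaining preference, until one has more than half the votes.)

Round 1: Teal 7, Orange 17, Pink 20, Green 10. Teal eliminated.
Round 2: Orange 24, Pink 20, Green 10. Green eliminated.
Round 3: Orange 34, Pink 20. Orange has a majority (≥28).

Orange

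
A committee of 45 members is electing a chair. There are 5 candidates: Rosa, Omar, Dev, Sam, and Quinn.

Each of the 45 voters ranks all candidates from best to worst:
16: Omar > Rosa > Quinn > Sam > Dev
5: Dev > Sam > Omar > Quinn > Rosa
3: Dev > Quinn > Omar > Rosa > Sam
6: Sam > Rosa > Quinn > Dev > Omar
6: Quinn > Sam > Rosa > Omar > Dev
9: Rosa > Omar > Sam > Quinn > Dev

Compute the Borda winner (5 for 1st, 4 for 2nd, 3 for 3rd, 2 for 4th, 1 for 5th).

Rosa

Rosa: 16×4 + 5×1 + 3×2 + 6×4 + 6×3 + 9×5 = 162
Omar: 16×5 + 5×3 + 3×3 + 6×1 + 6×2 + 9×4 = 158
Dev: 16×1 + 5×5 + 3×5 + 6×2 + 6×1 + 9×1 = 83
Sam: 16×2 + 5×4 + 3×1 + 6×5 + 6×4 + 9×3 = 136
Quinn: 16×3 + 5×2 + 3×4 + 6×3 + 6×5 + 9×2 = 136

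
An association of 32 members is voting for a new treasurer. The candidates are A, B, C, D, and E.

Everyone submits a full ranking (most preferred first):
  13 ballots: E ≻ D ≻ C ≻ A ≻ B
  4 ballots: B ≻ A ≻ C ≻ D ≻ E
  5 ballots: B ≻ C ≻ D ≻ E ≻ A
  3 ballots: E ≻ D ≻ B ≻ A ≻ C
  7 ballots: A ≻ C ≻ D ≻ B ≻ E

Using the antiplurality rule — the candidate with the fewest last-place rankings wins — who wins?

D

Last-place votes: A 5, B 13, C 3, D 0, E 11.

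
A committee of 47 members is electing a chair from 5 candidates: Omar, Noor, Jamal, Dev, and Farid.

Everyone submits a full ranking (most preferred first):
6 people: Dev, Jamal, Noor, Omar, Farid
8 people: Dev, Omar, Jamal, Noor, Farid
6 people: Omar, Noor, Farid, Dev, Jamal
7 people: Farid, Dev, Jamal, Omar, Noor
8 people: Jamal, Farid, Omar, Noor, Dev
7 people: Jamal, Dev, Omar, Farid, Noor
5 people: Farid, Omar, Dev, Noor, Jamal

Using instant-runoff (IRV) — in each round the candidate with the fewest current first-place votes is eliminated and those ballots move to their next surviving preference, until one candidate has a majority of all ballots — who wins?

Jamal

Round 1: Omar 6, Noor 0, Jamal 15, Dev 14, Farid 12. Noor eliminated.
Round 2: Omar 6, Jamal 15, Dev 14, Farid 12. Omar eliminated.
Round 3: Jamal 15, Dev 14, Farid 18. Dev eliminated.
Round 4: Jamal 29, Farid 18. Jamal has a majority (≥24).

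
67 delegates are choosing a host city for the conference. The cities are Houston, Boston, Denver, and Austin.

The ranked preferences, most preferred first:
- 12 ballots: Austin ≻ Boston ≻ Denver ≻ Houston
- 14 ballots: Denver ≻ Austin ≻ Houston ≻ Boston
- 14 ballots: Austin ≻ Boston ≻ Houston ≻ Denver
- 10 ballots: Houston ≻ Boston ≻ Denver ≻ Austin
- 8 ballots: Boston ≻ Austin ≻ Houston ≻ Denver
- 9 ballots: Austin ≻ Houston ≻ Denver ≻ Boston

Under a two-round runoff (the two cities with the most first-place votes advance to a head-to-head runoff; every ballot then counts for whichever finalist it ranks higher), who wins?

Round 1 first-place votes: Houston 10, Boston 8, Denver 14, Austin 35. Austin and Denver advance.
Runoff: Austin is ranked above Denver on 43 ballots, Denver above Austin on 24.

Austin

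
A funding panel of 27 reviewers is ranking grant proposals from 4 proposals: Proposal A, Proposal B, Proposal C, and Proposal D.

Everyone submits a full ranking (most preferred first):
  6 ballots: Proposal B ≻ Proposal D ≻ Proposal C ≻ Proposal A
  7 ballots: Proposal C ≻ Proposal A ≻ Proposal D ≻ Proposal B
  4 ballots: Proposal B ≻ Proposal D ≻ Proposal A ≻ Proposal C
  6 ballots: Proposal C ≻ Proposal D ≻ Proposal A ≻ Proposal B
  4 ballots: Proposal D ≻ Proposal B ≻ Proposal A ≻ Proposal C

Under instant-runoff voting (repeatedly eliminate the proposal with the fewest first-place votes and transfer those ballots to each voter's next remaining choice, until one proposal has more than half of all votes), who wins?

Round 1: Proposal A 0, Proposal B 10, Proposal C 13, Proposal D 4. Proposal A eliminated.
Round 2: Proposal B 10, Proposal C 13, Proposal D 4. Proposal D eliminated.
Round 3: Proposal B 14, Proposal C 13. Proposal B has a majority (≥14).

Proposal B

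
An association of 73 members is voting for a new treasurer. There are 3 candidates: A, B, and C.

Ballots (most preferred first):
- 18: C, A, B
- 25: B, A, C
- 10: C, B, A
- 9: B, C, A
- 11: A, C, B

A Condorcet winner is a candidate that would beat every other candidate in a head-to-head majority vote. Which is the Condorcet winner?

C

C vs A: 37–36
C vs B: 39–34
C beats every other candidate.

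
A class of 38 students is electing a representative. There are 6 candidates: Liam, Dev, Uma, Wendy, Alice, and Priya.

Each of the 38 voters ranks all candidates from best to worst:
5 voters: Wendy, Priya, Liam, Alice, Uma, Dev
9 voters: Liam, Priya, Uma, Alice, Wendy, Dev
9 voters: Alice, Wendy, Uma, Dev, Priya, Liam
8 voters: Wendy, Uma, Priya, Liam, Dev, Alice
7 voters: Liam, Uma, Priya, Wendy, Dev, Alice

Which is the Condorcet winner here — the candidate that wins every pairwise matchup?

Wendy vs Liam: 22–16
Wendy vs Dev: 38–0
Wendy vs Uma: 22–16
Wendy vs Alice: 20–18
Wendy vs Priya: 22–16
Wendy beats every other candidate.

Wendy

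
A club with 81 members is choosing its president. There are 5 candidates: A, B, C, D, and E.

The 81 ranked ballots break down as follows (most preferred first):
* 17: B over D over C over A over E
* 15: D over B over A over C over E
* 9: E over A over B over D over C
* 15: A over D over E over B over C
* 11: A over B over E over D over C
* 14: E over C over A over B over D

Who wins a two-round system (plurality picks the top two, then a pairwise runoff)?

A

Round 1 first-place votes: A 26, B 17, C 0, D 15, E 23. A and E advance.
Runoff: A is ranked above E on 58 ballots, E above A on 23.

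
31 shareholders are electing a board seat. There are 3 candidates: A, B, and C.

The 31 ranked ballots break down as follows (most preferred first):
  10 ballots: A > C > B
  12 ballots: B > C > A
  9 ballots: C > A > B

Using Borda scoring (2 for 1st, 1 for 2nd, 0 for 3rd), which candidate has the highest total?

C

A: 10×2 + 12×0 + 9×1 = 29
B: 10×0 + 12×2 + 9×0 = 24
C: 10×1 + 12×1 + 9×2 = 40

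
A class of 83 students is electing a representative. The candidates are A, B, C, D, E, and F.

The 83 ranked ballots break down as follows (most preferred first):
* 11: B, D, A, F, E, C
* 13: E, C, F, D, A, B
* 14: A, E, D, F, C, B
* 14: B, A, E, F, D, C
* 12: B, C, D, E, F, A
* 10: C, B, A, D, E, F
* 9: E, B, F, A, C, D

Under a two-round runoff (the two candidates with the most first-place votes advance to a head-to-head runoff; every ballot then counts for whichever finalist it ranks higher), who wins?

B

Round 1 first-place votes: A 14, B 37, C 10, D 0, E 22, F 0. B and E advance.
Runoff: B is ranked above E on 47 ballots, E above B on 36.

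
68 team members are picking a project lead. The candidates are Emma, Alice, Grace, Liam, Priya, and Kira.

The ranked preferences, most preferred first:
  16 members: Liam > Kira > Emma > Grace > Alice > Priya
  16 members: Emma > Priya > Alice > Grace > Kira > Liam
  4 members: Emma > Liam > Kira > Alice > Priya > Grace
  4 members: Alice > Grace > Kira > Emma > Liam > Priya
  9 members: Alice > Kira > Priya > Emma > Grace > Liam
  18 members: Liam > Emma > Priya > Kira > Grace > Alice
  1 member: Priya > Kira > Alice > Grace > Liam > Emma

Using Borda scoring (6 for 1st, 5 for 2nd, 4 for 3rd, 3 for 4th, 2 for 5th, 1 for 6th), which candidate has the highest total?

Emma: 16×4 + 16×6 + 4×6 + 4×3 + 9×3 + 18×5 + 1×1 = 314
Alice: 16×2 + 16×4 + 4×3 + 4×6 + 9×6 + 18×1 + 1×4 = 208
Grace: 16×3 + 16×3 + 4×1 + 4×5 + 9×2 + 18×2 + 1×3 = 177
Liam: 16×6 + 16×1 + 4×5 + 4×2 + 9×1 + 18×6 + 1×2 = 259
Priya: 16×1 + 16×5 + 4×2 + 4×1 + 9×4 + 18×4 + 1×6 = 222
Kira: 16×5 + 16×2 + 4×4 + 4×4 + 9×5 + 18×3 + 1×5 = 248

Emma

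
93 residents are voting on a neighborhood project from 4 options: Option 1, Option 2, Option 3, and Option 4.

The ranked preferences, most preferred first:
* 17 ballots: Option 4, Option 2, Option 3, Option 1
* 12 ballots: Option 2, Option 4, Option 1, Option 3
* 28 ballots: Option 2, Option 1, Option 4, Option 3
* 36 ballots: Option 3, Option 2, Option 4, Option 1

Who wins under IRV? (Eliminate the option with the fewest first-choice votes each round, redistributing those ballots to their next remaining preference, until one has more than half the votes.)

Option 2

Round 1: Option 1 0, Option 2 40, Option 3 36, Option 4 17. Option 1 eliminated.
Round 2: Option 2 40, Option 3 36, Option 4 17. Option 4 eliminated.
Round 3: Option 2 57, Option 3 36. Option 2 has a majority (≥47).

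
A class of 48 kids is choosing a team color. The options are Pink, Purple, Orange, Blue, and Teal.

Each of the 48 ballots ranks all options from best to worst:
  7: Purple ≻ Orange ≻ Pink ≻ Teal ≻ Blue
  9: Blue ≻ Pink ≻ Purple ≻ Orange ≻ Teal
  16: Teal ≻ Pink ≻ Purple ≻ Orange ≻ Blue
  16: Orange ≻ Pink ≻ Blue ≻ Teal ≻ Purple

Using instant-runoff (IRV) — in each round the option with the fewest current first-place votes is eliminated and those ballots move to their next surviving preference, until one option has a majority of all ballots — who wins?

Round 1: Pink 0, Purple 7, Orange 16, Blue 9, Teal 16. Pink eliminated.
Round 2: Purple 7, Orange 16, Blue 9, Teal 16. Purple eliminated.
Round 3: Orange 23, Blue 9, Teal 16. Blue eliminated.
Round 4: Orange 32, Teal 16. Orange has a majority (≥25).

Orange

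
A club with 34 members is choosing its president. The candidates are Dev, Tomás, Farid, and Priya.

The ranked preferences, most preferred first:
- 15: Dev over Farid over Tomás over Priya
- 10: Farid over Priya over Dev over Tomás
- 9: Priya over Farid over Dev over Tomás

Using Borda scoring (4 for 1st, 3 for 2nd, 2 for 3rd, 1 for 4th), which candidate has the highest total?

Farid

Dev: 15×4 + 10×2 + 9×2 = 98
Tomás: 15×2 + 10×1 + 9×1 = 49
Farid: 15×3 + 10×4 + 9×3 = 112
Priya: 15×1 + 10×3 + 9×4 = 81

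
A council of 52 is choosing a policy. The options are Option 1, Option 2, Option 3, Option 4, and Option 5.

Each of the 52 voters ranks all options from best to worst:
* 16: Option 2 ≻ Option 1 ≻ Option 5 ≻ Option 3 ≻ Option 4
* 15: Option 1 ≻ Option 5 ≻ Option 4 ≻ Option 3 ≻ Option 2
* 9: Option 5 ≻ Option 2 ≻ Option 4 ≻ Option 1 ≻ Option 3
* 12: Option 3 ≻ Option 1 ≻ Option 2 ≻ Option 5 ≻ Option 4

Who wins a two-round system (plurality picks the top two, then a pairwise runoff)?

Round 1 first-place votes: Option 1 15, Option 2 16, Option 3 12, Option 4 0, Option 5 9. Option 2 and Option 1 advance.
Runoff: Option 2 is ranked above Option 1 on 25 ballots, Option 1 above Option 2 on 27.

Option 1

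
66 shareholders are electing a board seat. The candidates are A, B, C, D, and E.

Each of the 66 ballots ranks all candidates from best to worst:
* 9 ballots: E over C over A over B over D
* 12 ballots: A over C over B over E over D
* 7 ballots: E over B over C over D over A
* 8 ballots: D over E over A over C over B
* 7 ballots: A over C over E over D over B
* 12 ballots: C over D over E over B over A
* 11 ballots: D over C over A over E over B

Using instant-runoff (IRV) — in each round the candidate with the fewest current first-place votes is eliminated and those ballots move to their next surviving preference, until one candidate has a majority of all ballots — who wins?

D

Round 1: A 19, B 0, C 12, D 19, E 16. B eliminated.
Round 2: A 19, C 12, D 19, E 16. C eliminated.
Round 3: A 19, D 31, E 16. E eliminated.
Round 4: A 28, D 38. D has a majority (≥34).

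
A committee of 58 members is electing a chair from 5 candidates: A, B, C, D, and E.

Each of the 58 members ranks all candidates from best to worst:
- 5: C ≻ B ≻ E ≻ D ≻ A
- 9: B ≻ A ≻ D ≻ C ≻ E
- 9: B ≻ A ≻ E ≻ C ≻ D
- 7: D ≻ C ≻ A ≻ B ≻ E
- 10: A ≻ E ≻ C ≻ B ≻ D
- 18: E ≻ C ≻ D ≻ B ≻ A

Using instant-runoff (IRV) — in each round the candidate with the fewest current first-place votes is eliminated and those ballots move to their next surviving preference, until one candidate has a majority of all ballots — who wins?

B

Round 1: A 10, B 18, C 5, D 7, E 18. C eliminated.
Round 2: A 10, B 23, D 7, E 18. D eliminated.
Round 3: A 17, B 23, E 18. A eliminated.
Round 4: B 30, E 28. B has a majority (≥30).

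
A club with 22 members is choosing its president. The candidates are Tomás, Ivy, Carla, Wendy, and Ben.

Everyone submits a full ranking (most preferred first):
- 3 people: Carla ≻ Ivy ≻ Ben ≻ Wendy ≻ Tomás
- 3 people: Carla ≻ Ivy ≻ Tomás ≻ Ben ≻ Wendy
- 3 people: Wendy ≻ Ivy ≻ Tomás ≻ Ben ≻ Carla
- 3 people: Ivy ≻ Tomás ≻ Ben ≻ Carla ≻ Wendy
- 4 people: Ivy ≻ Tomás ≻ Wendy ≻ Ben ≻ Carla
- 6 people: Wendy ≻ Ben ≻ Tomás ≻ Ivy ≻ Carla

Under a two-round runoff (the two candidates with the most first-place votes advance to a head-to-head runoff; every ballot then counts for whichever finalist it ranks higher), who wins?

Round 1 first-place votes: Tomás 0, Ivy 7, Carla 6, Wendy 9, Ben 0. Wendy and Ivy advance.
Runoff: Wendy is ranked above Ivy on 9 ballots, Ivy above Wendy on 13.

Ivy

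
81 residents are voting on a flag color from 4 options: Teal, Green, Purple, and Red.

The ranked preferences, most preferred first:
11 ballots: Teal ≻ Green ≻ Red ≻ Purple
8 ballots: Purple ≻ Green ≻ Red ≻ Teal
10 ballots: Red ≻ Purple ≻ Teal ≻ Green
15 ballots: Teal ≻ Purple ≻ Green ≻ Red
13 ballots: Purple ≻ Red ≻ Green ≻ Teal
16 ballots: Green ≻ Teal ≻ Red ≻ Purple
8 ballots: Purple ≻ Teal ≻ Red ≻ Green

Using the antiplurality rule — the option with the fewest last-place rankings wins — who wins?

Last-place votes: Teal 21, Green 18, Purple 27, Red 15.

Red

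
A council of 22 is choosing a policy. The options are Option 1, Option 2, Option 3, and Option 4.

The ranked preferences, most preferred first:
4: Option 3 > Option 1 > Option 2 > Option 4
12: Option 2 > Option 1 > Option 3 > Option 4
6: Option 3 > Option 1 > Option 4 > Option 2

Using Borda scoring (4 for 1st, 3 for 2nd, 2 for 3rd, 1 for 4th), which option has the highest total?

Option 1: 4×3 + 12×3 + 6×3 = 66
Option 2: 4×2 + 12×4 + 6×1 = 62
Option 3: 4×4 + 12×2 + 6×4 = 64
Option 4: 4×1 + 12×1 + 6×2 = 28

Option 1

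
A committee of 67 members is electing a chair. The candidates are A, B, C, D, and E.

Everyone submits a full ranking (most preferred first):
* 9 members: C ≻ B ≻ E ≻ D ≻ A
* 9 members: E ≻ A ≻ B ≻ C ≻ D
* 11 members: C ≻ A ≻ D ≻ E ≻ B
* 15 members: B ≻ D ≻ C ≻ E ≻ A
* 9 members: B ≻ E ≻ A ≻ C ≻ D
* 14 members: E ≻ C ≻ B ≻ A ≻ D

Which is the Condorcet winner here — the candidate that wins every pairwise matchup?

C

C vs A: 49–18
C vs B: 34–33
C vs D: 52–15
C vs E: 35–32
C beats every other candidate.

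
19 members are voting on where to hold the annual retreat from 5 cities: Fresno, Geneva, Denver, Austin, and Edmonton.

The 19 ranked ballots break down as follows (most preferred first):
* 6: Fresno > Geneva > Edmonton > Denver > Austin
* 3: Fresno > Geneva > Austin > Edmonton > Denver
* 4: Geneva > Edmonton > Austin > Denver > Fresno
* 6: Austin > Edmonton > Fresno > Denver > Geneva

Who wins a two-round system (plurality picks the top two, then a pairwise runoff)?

Austin

Round 1 first-place votes: Fresno 9, Geneva 4, Denver 0, Austin 6, Edmonton 0. Fresno and Austin advance.
Runoff: Fresno is ranked above Austin on 9 ballots, Austin above Fresno on 10.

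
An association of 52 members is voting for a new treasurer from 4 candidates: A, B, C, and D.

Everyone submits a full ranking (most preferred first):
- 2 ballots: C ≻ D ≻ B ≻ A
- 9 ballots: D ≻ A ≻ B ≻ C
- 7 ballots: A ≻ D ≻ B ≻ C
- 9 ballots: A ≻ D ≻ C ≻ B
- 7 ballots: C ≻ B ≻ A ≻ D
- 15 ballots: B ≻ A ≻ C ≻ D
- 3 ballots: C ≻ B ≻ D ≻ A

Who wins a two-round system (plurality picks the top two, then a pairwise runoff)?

B

Round 1 first-place votes: A 16, B 15, C 12, D 9. A and B advance.
Runoff: A is ranked above B on 25 ballots, B above A on 27.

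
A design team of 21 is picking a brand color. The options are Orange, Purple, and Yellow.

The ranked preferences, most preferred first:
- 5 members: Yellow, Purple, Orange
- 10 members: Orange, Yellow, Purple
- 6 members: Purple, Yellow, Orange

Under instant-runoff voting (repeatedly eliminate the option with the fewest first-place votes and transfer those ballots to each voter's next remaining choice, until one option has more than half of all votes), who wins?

Purple

Round 1: Orange 10, Purple 6, Yellow 5. Yellow eliminated.
Round 2: Orange 10, Purple 11. Purple has a majority (≥11).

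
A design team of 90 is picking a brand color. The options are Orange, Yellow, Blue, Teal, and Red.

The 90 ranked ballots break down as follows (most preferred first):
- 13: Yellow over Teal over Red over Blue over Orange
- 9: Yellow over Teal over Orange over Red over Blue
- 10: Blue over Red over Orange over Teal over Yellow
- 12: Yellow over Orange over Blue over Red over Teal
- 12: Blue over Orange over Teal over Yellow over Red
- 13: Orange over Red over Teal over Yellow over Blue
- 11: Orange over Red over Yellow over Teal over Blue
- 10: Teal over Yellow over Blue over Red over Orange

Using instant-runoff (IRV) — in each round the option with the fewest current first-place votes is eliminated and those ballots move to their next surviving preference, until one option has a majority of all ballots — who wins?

Round 1: Orange 24, Yellow 34, Blue 22, Teal 10, Red 0. Red eliminated.
Round 2: Orange 24, Yellow 34, Blue 22, Teal 10. Teal eliminated.
Round 3: Orange 24, Yellow 44, Blue 22. Blue eliminated.
Round 4: Orange 46, Yellow 44. Orange has a majority (≥46).

Orange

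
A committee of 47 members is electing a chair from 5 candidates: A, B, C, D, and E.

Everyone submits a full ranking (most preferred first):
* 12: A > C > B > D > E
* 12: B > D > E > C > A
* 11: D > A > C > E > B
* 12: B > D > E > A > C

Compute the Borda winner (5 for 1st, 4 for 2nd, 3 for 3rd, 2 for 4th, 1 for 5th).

A: 12×5 + 12×1 + 11×4 + 12×2 = 140
B: 12×3 + 12×5 + 11×1 + 12×5 = 167
C: 12×4 + 12×2 + 11×3 + 12×1 = 117
D: 12×2 + 12×4 + 11×5 + 12×4 = 175
E: 12×1 + 12×3 + 11×2 + 12×3 = 106

D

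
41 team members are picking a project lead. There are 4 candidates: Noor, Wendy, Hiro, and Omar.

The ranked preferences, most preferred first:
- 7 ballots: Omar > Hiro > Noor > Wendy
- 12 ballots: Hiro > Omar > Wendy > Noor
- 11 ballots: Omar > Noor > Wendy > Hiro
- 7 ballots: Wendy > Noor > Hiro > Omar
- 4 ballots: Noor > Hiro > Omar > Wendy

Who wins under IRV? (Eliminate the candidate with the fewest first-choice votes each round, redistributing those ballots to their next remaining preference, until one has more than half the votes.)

Hiro

Round 1: Noor 4, Wendy 7, Hiro 12, Omar 18. Noor eliminated.
Round 2: Wendy 7, Hiro 16, Omar 18. Wendy eliminated.
Round 3: Hiro 23, Omar 18. Hiro has a majority (≥21).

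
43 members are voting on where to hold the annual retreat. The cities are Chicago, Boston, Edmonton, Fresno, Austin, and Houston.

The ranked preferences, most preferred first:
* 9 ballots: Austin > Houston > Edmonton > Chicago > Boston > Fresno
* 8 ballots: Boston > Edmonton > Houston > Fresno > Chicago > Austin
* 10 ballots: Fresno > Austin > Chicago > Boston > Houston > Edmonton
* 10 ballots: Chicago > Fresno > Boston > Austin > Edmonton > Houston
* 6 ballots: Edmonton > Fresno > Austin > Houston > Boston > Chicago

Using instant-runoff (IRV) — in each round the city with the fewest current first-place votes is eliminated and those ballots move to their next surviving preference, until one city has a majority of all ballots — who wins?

Round 1: Chicago 10, Boston 8, Edmonton 6, Fresno 10, Austin 9, Houston 0. Houston eliminated.
Round 2: Chicago 10, Boston 8, Edmonton 6, Fresno 10, Austin 9. Edmonton eliminated.
Round 3: Chicago 10, Boston 8, Fresno 16, Austin 9. Boston eliminated.
Round 4: Chicago 10, Fresno 24, Austin 9. Fresno has a majority (≥22).

Fresno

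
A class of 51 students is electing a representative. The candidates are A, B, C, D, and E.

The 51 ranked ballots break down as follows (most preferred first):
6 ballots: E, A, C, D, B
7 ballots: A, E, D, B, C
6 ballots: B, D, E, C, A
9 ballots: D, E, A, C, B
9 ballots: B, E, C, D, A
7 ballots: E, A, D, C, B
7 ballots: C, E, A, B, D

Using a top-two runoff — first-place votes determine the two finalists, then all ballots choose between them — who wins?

Round 1 first-place votes: A 7, B 15, C 7, D 9, E 13. B and E advance.
Runoff: B is ranked above E on 15 ballots, E above B on 36.

E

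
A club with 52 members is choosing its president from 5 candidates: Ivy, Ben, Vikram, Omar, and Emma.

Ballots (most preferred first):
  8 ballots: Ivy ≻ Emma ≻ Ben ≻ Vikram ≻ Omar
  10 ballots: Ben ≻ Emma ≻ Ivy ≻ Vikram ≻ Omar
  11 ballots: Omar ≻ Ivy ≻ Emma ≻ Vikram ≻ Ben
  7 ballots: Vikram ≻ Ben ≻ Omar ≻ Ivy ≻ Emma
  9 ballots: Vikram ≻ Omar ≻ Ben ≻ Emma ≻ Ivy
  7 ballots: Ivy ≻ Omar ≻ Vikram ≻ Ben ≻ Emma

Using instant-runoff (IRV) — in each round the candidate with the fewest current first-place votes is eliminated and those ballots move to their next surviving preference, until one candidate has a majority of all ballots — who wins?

Round 1: Ivy 15, Ben 10, Vikram 16, Omar 11, Emma 0. Emma eliminated.
Round 2: Ivy 15, Ben 10, Vikram 16, Omar 11. Ben eliminated.
Round 3: Ivy 25, Vikram 16, Omar 11. Omar eliminated.
Round 4: Ivy 36, Vikram 16. Ivy has a majority (≥27).

Ivy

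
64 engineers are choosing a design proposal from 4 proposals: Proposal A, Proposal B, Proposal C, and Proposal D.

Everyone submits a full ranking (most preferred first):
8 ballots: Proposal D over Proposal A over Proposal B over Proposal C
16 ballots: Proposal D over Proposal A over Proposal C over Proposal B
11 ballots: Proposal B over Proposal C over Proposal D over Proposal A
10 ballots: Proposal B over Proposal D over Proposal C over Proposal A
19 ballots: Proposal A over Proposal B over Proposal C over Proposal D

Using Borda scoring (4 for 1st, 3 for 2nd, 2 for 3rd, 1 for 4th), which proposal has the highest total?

Proposal B

Proposal A: 8×3 + 16×3 + 11×1 + 10×1 + 19×4 = 169
Proposal B: 8×2 + 16×1 + 11×4 + 10×4 + 19×3 = 173
Proposal C: 8×1 + 16×2 + 11×3 + 10×2 + 19×2 = 131
Proposal D: 8×4 + 16×4 + 11×2 + 10×3 + 19×1 = 167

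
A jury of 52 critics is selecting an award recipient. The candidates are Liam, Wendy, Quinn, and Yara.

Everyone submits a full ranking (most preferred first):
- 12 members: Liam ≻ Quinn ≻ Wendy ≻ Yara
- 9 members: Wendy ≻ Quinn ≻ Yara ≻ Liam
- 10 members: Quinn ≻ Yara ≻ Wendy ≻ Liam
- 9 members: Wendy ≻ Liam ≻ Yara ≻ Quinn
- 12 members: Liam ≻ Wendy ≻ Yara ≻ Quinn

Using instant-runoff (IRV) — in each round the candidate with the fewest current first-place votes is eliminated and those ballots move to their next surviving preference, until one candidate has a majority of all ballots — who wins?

Wendy

Round 1: Liam 24, Wendy 18, Quinn 10, Yara 0. Yara eliminated.
Round 2: Liam 24, Wendy 18, Quinn 10. Quinn eliminated.
Round 3: Liam 24, Wendy 28. Wendy has a majority (≥27).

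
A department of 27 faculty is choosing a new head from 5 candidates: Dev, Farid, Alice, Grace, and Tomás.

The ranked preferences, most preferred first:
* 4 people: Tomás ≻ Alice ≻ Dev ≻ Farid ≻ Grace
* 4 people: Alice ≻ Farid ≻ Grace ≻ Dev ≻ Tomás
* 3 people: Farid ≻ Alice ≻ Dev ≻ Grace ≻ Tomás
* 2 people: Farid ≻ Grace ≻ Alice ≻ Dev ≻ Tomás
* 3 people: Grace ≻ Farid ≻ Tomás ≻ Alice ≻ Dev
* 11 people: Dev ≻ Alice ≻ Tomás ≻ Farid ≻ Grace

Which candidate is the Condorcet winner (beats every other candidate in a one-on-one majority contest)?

Alice

Alice vs Dev: 16–11
Alice vs Farid: 19–8
Alice vs Grace: 22–5
Alice vs Tomás: 20–7
Alice beats every other candidate.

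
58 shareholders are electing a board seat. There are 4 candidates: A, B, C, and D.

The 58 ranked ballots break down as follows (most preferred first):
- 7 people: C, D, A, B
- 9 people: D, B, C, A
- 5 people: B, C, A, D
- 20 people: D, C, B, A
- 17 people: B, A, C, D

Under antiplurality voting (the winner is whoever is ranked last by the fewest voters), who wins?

Last-place votes: A 29, B 7, C 0, D 22.

C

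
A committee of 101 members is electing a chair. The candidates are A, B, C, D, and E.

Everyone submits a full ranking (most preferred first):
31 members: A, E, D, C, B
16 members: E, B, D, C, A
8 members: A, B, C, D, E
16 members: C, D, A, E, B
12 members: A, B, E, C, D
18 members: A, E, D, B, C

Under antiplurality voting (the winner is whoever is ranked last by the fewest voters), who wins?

E

Last-place votes: A 16, B 47, C 18, D 12, E 8.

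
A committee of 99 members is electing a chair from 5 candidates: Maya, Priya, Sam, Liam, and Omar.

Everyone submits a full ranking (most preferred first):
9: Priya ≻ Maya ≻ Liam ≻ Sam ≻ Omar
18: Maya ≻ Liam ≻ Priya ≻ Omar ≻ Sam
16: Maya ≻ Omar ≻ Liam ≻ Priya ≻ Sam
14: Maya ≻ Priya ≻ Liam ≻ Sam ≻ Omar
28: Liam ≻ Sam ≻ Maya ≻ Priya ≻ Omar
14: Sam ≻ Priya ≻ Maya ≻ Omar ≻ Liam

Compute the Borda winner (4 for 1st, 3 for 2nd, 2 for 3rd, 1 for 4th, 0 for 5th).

Maya

Maya: 9×3 + 18×4 + 16×4 + 14×4 + 28×2 + 14×2 = 303
Priya: 9×4 + 18×2 + 16×1 + 14×3 + 28×1 + 14×3 = 200
Sam: 9×1 + 18×0 + 16×0 + 14×1 + 28×3 + 14×4 = 163
Liam: 9×2 + 18×3 + 16×2 + 14×2 + 28×4 + 14×0 = 244
Omar: 9×0 + 18×1 + 16×3 + 14×0 + 28×0 + 14×1 = 80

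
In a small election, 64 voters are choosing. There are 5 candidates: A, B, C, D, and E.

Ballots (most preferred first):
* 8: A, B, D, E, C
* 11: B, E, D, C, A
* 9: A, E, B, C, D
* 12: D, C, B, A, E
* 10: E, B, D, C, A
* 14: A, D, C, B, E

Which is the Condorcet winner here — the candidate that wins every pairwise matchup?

B vs A: 33–31
B vs C: 38–26
B vs D: 38–26
B vs E: 45–19
B beats every other candidate.

B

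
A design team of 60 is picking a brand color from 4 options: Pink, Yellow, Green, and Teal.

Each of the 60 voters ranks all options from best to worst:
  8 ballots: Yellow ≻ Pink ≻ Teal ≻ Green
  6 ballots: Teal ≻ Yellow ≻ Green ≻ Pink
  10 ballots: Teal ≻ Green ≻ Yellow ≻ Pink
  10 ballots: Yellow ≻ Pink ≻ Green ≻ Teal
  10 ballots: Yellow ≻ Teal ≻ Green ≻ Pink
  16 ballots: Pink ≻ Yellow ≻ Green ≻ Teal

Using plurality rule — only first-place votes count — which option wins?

Yellow

First-place votes: Pink 16, Yellow 28, Green 0, Teal 16.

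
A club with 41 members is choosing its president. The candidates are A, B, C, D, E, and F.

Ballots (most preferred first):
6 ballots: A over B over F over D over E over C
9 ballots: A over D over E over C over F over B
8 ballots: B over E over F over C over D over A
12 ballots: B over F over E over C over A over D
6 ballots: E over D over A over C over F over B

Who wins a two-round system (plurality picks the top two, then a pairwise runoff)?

Round 1 first-place votes: A 15, B 20, C 0, D 0, E 6, F 0. B and A advance.
Runoff: B is ranked above A on 20 ballots, A above B on 21.

A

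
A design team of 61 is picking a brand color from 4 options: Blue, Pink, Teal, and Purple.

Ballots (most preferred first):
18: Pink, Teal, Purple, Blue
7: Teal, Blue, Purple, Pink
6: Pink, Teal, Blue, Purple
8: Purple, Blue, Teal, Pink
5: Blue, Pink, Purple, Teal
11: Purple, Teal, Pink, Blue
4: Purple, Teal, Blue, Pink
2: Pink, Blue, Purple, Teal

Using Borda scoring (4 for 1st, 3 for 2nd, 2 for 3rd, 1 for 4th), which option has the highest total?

Blue: 18×1 + 7×3 + 6×2 + 8×3 + 5×4 + 11×1 + 4×2 + 2×3 = 120
Pink: 18×4 + 7×1 + 6×4 + 8×1 + 5×3 + 11×2 + 4×1 + 2×4 = 160
Teal: 18×3 + 7×4 + 6×3 + 8×2 + 5×1 + 11×3 + 4×3 + 2×1 = 168
Purple: 18×2 + 7×2 + 6×1 + 8×4 + 5×2 + 11×4 + 4×4 + 2×2 = 162

Teal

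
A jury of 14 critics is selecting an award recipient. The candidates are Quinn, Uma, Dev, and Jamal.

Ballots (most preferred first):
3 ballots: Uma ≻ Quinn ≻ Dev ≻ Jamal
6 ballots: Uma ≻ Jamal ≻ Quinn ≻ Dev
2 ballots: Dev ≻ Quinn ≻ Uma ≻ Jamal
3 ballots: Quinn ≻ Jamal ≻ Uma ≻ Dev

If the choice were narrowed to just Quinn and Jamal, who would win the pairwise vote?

Quinn

Quinn is ranked above Jamal on 8 ballots; Jamal above Quinn on 6.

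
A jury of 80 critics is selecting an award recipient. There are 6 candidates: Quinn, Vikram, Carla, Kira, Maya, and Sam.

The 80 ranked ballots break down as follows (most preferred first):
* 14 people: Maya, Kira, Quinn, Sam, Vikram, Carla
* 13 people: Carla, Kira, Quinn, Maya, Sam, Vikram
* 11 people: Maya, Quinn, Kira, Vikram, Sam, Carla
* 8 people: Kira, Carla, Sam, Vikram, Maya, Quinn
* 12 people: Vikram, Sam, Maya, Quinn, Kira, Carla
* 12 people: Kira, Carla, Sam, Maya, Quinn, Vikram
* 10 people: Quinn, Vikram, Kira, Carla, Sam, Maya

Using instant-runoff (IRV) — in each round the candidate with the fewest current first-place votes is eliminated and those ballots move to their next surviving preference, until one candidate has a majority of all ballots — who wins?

Round 1: Quinn 10, Vikram 12, Carla 13, Kira 20, Maya 25, Sam 0. Sam eliminated.
Round 2: Quinn 10, Vikram 12, Carla 13, Kira 20, Maya 25. Quinn eliminated.
Round 3: Vikram 22, Carla 13, Kira 20, Maya 25. Carla eliminated.
Round 4: Vikram 22, Kira 33, Maya 25. Vikram eliminated.
Round 5: Kira 43, Maya 37. Kira has a majority (≥41).

Kira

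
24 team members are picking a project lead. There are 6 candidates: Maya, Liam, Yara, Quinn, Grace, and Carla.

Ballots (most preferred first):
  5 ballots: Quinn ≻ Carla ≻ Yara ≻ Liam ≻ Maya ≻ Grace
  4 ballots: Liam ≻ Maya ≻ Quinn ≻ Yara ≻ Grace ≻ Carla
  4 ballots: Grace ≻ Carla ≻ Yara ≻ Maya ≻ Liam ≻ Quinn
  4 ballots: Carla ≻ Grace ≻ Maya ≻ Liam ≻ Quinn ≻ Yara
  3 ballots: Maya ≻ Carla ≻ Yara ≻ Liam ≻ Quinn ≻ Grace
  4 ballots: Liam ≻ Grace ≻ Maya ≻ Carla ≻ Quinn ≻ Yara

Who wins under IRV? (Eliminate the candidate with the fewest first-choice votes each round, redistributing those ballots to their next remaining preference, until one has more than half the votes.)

Carla

Round 1: Maya 3, Liam 8, Yara 0, Quinn 5, Grace 4, Carla 4. Yara eliminated.
Round 2: Maya 3, Liam 8, Quinn 5, Grace 4, Carla 4. Maya eliminated.
Round 3: Liam 8, Quinn 5, Grace 4, Carla 7. Grace eliminated.
Round 4: Liam 8, Quinn 5, Carla 11. Quinn eliminated.
Round 5: Liam 8, Carla 16. Carla has a majority (≥13).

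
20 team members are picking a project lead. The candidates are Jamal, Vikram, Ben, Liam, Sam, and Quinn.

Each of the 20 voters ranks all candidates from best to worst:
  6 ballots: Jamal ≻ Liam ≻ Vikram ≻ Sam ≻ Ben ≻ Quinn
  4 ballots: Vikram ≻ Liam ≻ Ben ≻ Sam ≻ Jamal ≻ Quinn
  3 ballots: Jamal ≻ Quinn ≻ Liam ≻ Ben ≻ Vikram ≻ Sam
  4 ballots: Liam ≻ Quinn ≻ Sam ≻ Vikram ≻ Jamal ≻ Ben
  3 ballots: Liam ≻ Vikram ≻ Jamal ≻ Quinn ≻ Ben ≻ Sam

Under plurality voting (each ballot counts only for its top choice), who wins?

Jamal

First-place votes: Jamal 9, Vikram 4, Ben 0, Liam 7, Sam 0, Quinn 0.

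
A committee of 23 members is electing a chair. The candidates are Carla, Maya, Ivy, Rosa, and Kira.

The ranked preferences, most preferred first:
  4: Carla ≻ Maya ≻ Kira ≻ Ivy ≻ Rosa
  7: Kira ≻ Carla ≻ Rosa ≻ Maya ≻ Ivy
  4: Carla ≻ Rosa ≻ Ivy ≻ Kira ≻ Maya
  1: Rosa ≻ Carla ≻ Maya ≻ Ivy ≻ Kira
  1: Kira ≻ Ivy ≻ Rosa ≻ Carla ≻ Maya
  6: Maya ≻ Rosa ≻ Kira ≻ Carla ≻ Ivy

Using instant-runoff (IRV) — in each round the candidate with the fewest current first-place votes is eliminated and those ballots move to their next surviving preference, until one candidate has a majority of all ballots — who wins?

Kira

Round 1: Carla 8, Maya 6, Ivy 0, Rosa 1, Kira 8. Ivy eliminated.
Round 2: Carla 8, Maya 6, Rosa 1, Kira 8. Rosa eliminated.
Round 3: Carla 9, Maya 6, Kira 8. Maya eliminated.
Round 4: Carla 9, Kira 14. Kira has a majority (≥12).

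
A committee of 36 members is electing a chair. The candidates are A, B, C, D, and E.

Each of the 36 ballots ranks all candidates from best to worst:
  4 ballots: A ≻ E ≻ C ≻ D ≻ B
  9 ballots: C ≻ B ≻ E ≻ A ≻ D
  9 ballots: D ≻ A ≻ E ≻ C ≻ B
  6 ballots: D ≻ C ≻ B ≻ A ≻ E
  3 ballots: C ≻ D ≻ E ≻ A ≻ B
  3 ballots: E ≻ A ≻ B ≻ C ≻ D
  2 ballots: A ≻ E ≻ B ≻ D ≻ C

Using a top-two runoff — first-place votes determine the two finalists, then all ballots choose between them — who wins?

C

Round 1 first-place votes: A 6, B 0, C 12, D 15, E 3. D and C advance.
Runoff: D is ranked above C on 17 ballots, C above D on 19.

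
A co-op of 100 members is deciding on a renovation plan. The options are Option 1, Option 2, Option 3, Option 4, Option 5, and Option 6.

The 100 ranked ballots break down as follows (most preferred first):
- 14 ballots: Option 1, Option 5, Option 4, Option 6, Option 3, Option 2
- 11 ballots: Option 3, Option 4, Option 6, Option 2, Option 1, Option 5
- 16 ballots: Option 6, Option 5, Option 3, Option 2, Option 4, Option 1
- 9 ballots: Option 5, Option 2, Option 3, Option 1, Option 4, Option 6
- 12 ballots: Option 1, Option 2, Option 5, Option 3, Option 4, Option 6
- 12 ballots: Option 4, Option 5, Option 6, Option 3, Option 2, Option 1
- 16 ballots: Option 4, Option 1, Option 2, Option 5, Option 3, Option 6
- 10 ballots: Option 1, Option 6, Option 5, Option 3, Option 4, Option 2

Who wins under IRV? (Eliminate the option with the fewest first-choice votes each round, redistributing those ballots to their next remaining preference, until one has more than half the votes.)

Option 1

Round 1: Option 1 36, Option 2 0, Option 3 11, Option 4 28, Option 5 9, Option 6 16. Option 2 eliminated.
Round 2: Option 1 36, Option 3 11, Option 4 28, Option 5 9, Option 6 16. Option 5 eliminated.
Round 3: Option 1 36, Option 3 20, Option 4 28, Option 6 16. Option 6 eliminated.
Round 4: Option 1 36, Option 3 36, Option 4 28. Option 4 eliminated.
Round 5: Option 1 52, Option 3 48. Option 1 has a majority (≥51).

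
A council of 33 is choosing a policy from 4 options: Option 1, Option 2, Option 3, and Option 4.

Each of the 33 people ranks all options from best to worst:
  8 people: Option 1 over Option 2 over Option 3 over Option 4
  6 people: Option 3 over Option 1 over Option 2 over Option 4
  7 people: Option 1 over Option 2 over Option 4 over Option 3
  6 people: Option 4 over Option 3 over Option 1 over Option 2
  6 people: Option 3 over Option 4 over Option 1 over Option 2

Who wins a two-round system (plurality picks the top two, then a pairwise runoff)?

Option 3

Round 1 first-place votes: Option 1 15, Option 2 0, Option 3 12, Option 4 6. Option 1 and Option 3 advance.
Runoff: Option 1 is ranked above Option 3 on 15 ballots, Option 3 above Option 1 on 18.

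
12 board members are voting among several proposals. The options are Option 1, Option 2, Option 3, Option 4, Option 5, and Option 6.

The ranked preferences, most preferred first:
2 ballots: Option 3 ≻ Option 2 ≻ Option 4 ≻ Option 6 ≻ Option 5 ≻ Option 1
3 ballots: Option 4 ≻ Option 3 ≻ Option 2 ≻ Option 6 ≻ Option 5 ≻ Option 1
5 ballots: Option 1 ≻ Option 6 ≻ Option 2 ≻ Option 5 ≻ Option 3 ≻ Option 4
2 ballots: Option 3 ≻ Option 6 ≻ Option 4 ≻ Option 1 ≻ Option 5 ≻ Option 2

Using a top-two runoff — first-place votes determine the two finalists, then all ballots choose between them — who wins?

Round 1 first-place votes: Option 1 5, Option 2 0, Option 3 4, Option 4 3, Option 5 0, Option 6 0. Option 1 and Option 3 advance.
Runoff: Option 1 is ranked above Option 3 on 5 ballots, Option 3 above Option 1 on 7.

Option 3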